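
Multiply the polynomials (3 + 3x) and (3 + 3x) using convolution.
Ascending coefficients: a = [3, 3], b = [3, 3]. c[0] = 3×3 = 9; c[1] = 3×3 + 3×3 = 18; c[2] = 3×3 = 9. Result coefficients: [9, 18, 9] → 9 + 18x + 9x^2

9 + 18x + 9x^2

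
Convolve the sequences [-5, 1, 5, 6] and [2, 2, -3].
y[0] = -5×2 = -10; y[1] = -5×2 + 1×2 = -8; y[2] = -5×-3 + 1×2 + 5×2 = 27; y[3] = 1×-3 + 5×2 + 6×2 = 19; y[4] = 5×-3 + 6×2 = -3; y[5] = 6×-3 = -18

[-10, -8, 27, 19, -3, -18]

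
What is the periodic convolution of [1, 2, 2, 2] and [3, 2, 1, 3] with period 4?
Use y[k] = Σ_j a[j]·b[(k-j) mod 4]. y[0] = 1×3 + 2×3 + 2×1 + 2×2 = 15; y[1] = 1×2 + 2×3 + 2×3 + 2×1 = 16; y[2] = 1×1 + 2×2 + 2×3 + 2×3 = 17; y[3] = 1×3 + 2×1 + 2×2 + 2×3 = 15. Result: [15, 16, 17, 15]

[15, 16, 17, 15]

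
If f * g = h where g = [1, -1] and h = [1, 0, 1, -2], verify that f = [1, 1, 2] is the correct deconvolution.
Forward-compute [1, 1, 2] * [1, -1]: h[0] = 1×1 = 1; h[1] = 1×-1 + 1×1 = 0; h[2] = 1×-1 + 2×1 = 1; h[3] = 2×-1 = -2 → [1, 0, 1, -2]. Matches given h = [1, 0, 1, -2], so verified.

Verified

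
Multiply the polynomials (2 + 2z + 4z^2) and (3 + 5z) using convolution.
Ascending coefficients: a = [2, 2, 4], b = [3, 5]. c[0] = 2×3 = 6; c[1] = 2×5 + 2×3 = 16; c[2] = 2×5 + 4×3 = 22; c[3] = 4×5 = 20. Result coefficients: [6, 16, 22, 20] → 6 + 16z + 22z^2 + 20z^3

6 + 16z + 22z^2 + 20z^3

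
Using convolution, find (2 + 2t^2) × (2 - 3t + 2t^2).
Ascending coefficients: a = [2, 0, 2], b = [2, -3, 2]. c[0] = 2×2 = 4; c[1] = 2×-3 + 0×2 = -6; c[2] = 2×2 + 0×-3 + 2×2 = 8; c[3] = 0×2 + 2×-3 = -6; c[4] = 2×2 = 4. Result coefficients: [4, -6, 8, -6, 4] → 4 - 6t + 8t^2 - 6t^3 + 4t^4

4 - 6t + 8t^2 - 6t^3 + 4t^4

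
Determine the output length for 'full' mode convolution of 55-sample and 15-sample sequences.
Linear/full convolution length: m + n - 1 = 55 + 15 - 1 = 69

69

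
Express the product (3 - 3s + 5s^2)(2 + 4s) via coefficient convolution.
Ascending coefficients: a = [3, -3, 5], b = [2, 4]. c[0] = 3×2 = 6; c[1] = 3×4 + -3×2 = 6; c[2] = -3×4 + 5×2 = -2; c[3] = 5×4 = 20. Result coefficients: [6, 6, -2, 20] → 6 + 6s - 2s^2 + 20s^3

6 + 6s - 2s^2 + 20s^3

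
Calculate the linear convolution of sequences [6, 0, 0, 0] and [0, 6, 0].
y[0] = 6×0 = 0; y[1] = 6×6 + 0×0 = 36; y[2] = 6×0 + 0×6 + 0×0 = 0; y[3] = 0×0 + 0×6 + 0×0 = 0; y[4] = 0×0 + 0×6 = 0; y[5] = 0×0 = 0

[0, 36, 0, 0, 0, 0]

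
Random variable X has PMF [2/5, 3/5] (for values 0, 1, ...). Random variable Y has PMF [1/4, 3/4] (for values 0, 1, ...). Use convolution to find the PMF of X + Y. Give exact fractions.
P(X+Y=k) = Σ_i P(X=i)·P(Y=k-i) — a convolution of [2/5, 3/5] and [1/4, 3/4]. P(X+Y=0) = (2/5)×(1/4) = 1/10; P(X+Y=1) = (2/5)×(3/4) + (3/5)×(1/4) = 3/10 + 3/20 = 9/20; P(X+Y=2) = (3/5)×(3/4) = 9/20. PMF: [1/10, 9/20, 9/20] (sums to 1 ✓)

[1/10, 9/20, 9/20]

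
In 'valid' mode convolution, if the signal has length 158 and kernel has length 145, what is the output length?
'Valid' mode counts only positions where the kernel fully overlaps the signal: m - n + 1 = 158 - 145 + 1 = 14

14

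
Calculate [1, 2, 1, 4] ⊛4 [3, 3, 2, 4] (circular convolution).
Use y[k] = Σ_j u[j]·v[(k-j) mod 4]. y[0] = 1×3 + 2×4 + 1×2 + 4×3 = 25; y[1] = 1×3 + 2×3 + 1×4 + 4×2 = 21; y[2] = 1×2 + 2×3 + 1×3 + 4×4 = 27; y[3] = 1×4 + 2×2 + 1×3 + 4×3 = 23. Result: [25, 21, 27, 23]

[25, 21, 27, 23]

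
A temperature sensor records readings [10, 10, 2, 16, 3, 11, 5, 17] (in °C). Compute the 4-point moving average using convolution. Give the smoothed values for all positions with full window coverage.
4-point moving average kernel = [1, 1, 1, 1]. Apply in 'valid' mode (full window coverage): avg[0] = (10 + 10 + 2 + 16) / 4 = 9.5; avg[1] = (10 + 2 + 16 + 3) / 4 = 7.75; avg[2] = (2 + 16 + 3 + 11) / 4 = 8.0; avg[3] = (16 + 3 + 11 + 5) / 4 = 8.75; avg[4] = (3 + 11 + 5 + 17) / 4 = 9.0. Smoothed values: [9.5, 7.75, 8.0, 8.75, 9.0]

[9.5, 7.75, 8.0, 8.75, 9.0]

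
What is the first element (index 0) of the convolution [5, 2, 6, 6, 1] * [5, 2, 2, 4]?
Use y[k] = Σ_i a[i]·b[k-i] at k=0. y[0] = 5×5 = 25

25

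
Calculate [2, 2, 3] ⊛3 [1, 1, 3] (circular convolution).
Use y[k] = Σ_j x[j]·h[(k-j) mod 3]. y[0] = 2×1 + 2×3 + 3×1 = 11; y[1] = 2×1 + 2×1 + 3×3 = 13; y[2] = 2×3 + 2×1 + 3×1 = 11. Result: [11, 13, 11]

[11, 13, 11]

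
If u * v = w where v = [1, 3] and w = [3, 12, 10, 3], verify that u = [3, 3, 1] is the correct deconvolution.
Forward-compute [3, 3, 1] * [1, 3]: w[0] = 3×1 = 3; w[1] = 3×3 + 3×1 = 12; w[2] = 3×3 + 1×1 = 10; w[3] = 1×3 = 3 → [3, 12, 10, 3]. Matches given w = [3, 12, 10, 3], so verified.

Verified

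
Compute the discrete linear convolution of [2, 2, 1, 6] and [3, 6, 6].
y[0] = 2×3 = 6; y[1] = 2×6 + 2×3 = 18; y[2] = 2×6 + 2×6 + 1×3 = 27; y[3] = 2×6 + 1×6 + 6×3 = 36; y[4] = 1×6 + 6×6 = 42; y[5] = 6×6 = 36

[6, 18, 27, 36, 42, 36]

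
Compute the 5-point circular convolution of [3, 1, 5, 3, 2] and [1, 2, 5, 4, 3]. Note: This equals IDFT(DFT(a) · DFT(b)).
Either evaluate y[k] = Σ_j a[j]·b[(k-j) mod 5] directly, or use IDFT(DFT(a) · DFT(b)). y[0] = 3×1 + 1×3 + 5×4 + 3×5 + 2×2 = 45; y[1] = 3×2 + 1×1 + 5×3 + 3×4 + 2×5 = 44; y[2] = 3×5 + 1×2 + 5×1 + 3×3 + 2×4 = 39; y[3] = 3×4 + 1×5 + 5×2 + 3×1 + 2×3 = 36; y[4] = 3×3 + 1×4 + 5×5 + 3×2 + 2×1 = 46. Result: [45, 44, 39, 36, 46]

[45, 44, 39, 36, 46]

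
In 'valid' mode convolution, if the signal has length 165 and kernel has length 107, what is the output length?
'Valid' mode counts only positions where the kernel fully overlaps the signal: m - n + 1 = 165 - 107 + 1 = 59

59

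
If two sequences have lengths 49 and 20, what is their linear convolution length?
Linear/full convolution length: m + n - 1 = 49 + 20 - 1 = 68

68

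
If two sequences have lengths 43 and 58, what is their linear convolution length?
Linear/full convolution length: m + n - 1 = 43 + 58 - 1 = 100

100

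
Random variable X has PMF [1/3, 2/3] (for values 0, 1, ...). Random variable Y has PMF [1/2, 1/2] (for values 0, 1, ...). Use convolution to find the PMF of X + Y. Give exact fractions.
P(X+Y=k) = Σ_i P(X=i)·P(Y=k-i) — a convolution of [1/3, 2/3] and [1/2, 1/2]. P(X+Y=0) = (1/3)×(1/2) = 1/6; P(X+Y=1) = (1/3)×(1/2) + (2/3)×(1/2) = 1/6 + 1/3 = 1/2; P(X+Y=2) = (2/3)×(1/2) = 1/3. PMF: [1/6, 1/2, 1/3] (sums to 1 ✓)

[1/6, 1/2, 1/3]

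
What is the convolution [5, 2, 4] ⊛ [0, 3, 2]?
y[0] = 5×0 = 0; y[1] = 5×3 + 2×0 = 15; y[2] = 5×2 + 2×3 + 4×0 = 16; y[3] = 2×2 + 4×3 = 16; y[4] = 4×2 = 8

[0, 15, 16, 16, 8]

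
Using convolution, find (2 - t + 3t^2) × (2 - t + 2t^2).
Ascending coefficients: a = [2, -1, 3], b = [2, -1, 2]. c[0] = 2×2 = 4; c[1] = 2×-1 + -1×2 = -4; c[2] = 2×2 + -1×-1 + 3×2 = 11; c[3] = -1×2 + 3×-1 = -5; c[4] = 3×2 = 6. Result coefficients: [4, -4, 11, -5, 6] → 4 - 4t + 11t^2 - 5t^3 + 6t^4

4 - 4t + 11t^2 - 5t^3 + 6t^4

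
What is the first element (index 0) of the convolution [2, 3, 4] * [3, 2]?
Use y[k] = Σ_i a[i]·b[k-i] at k=0. y[0] = 2×3 = 6

6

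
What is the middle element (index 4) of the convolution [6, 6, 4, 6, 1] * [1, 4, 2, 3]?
Use y[k] = Σ_i a[i]·b[k-i] at k=4. y[4] = 6×3 + 4×2 + 6×4 + 1×1 = 51

51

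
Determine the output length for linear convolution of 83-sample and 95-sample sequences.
Linear/full convolution length: m + n - 1 = 83 + 95 - 1 = 177

177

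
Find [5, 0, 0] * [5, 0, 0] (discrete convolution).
y[0] = 5×5 = 25; y[1] = 5×0 + 0×5 = 0; y[2] = 5×0 + 0×0 + 0×5 = 0; y[3] = 0×0 + 0×0 = 0; y[4] = 0×0 = 0

[25, 0, 0, 0, 0]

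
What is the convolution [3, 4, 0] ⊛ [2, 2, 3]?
y[0] = 3×2 = 6; y[1] = 3×2 + 4×2 = 14; y[2] = 3×3 + 4×2 + 0×2 = 17; y[3] = 4×3 + 0×2 = 12; y[4] = 0×3 = 0

[6, 14, 17, 12, 0]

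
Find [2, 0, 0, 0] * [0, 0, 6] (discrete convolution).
y[0] = 2×0 = 0; y[1] = 2×0 + 0×0 = 0; y[2] = 2×6 + 0×0 + 0×0 = 12; y[3] = 0×6 + 0×0 + 0×0 = 0; y[4] = 0×6 + 0×0 = 0; y[5] = 0×6 = 0

[0, 0, 12, 0, 0, 0]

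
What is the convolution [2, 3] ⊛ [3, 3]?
y[0] = 2×3 = 6; y[1] = 2×3 + 3×3 = 15; y[2] = 3×3 = 9

[6, 15, 9]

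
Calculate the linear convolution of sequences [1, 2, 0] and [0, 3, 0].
y[0] = 1×0 = 0; y[1] = 1×3 + 2×0 = 3; y[2] = 1×0 + 2×3 + 0×0 = 6; y[3] = 2×0 + 0×3 = 0; y[4] = 0×0 = 0

[0, 3, 6, 0, 0]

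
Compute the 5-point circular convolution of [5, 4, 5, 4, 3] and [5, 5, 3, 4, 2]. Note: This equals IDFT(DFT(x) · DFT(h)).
Either evaluate y[k] = Σ_j x[j]·h[(k-j) mod 5] directly, or use IDFT(DFT(x) · DFT(h)). y[0] = 5×5 + 4×2 + 5×4 + 4×3 + 3×5 = 80; y[1] = 5×5 + 4×5 + 5×2 + 4×4 + 3×3 = 80; y[2] = 5×3 + 4×5 + 5×5 + 4×2 + 3×4 = 80; y[3] = 5×4 + 4×3 + 5×5 + 4×5 + 3×2 = 83; y[4] = 5×2 + 4×4 + 5×3 + 4×5 + 3×5 = 76. Result: [80, 80, 80, 83, 76]

[80, 80, 80, 83, 76]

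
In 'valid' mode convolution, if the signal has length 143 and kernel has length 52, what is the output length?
'Valid' mode counts only positions where the kernel fully overlaps the signal: m - n + 1 = 143 - 52 + 1 = 92

92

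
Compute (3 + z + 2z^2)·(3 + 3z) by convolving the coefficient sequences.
Ascending coefficients: a = [3, 1, 2], b = [3, 3]. c[0] = 3×3 = 9; c[1] = 3×3 + 1×3 = 12; c[2] = 1×3 + 2×3 = 9; c[3] = 2×3 = 6. Result coefficients: [9, 12, 9, 6] → 9 + 12z + 9z^2 + 6z^3

9 + 12z + 9z^2 + 6z^3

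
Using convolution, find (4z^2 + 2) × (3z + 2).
Ascending coefficients: a = [2, 0, 4], b = [2, 3]. c[0] = 2×2 = 4; c[1] = 2×3 + 0×2 = 6; c[2] = 0×3 + 4×2 = 8; c[3] = 4×3 = 12. Result coefficients: [4, 6, 8, 12] → 12z^3 + 8z^2 + 6z + 4

12z^3 + 8z^2 + 6z + 4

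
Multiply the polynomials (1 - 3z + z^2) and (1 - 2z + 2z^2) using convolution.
Ascending coefficients: a = [1, -3, 1], b = [1, -2, 2]. c[0] = 1×1 = 1; c[1] = 1×-2 + -3×1 = -5; c[2] = 1×2 + -3×-2 + 1×1 = 9; c[3] = -3×2 + 1×-2 = -8; c[4] = 1×2 = 2. Result coefficients: [1, -5, 9, -8, 2] → 1 - 5z + 9z^2 - 8z^3 + 2z^4

1 - 5z + 9z^2 - 8z^3 + 2z^4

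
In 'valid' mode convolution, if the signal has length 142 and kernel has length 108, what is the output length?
'Valid' mode counts only positions where the kernel fully overlaps the signal: m - n + 1 = 142 - 108 + 1 = 35

35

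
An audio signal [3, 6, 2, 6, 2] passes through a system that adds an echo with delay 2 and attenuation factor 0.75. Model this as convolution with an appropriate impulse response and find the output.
Direct-path + delayed-attenuated-path model → impulse response h = [1, 0, 0.75] (1 at lag 0, 0.75 at lag 2). Output y[n] = x[n] + 0.75·x[n - 2] (with x[n] = 0 outside 0..4): y[0] = 3 + 0.75×0 = 3; y[1] = 6 + 0.75×0 = 6; y[2] = 2 + 0.75×3 = 4.25; y[3] = 6 + 0.75×6 = 10.5; y[4] = 2 + 0.75×2 = 3.5; y[5] = 0 + 0.75×6 = 4.5; y[6] = 0 + 0.75×2 = 1.5. So y = [3, 6, 4.25, 10.5, 3.5, 4.5, 1.5]

[3, 6, 4.25, 10.5, 3.5, 4.5, 1.5]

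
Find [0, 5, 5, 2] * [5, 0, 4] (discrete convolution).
y[0] = 0×5 = 0; y[1] = 0×0 + 5×5 = 25; y[2] = 0×4 + 5×0 + 5×5 = 25; y[3] = 5×4 + 5×0 + 2×5 = 30; y[4] = 5×4 + 2×0 = 20; y[5] = 2×4 = 8

[0, 25, 25, 30, 20, 8]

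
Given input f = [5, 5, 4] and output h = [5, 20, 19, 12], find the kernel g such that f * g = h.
Output length 4 = len(f) + len(g) - 1 ⇒ len(g) = 2. Solve g forward using g[k] = (h[k] - Σ_{i≥1} f[i]·g[k-i]) / f[0]: g[0] = h[0] / f[0] = 5 / 5 = 1; g[1] = (h[1] - 5×1) / f[0] = (20 - 5×1) / 5 = 3. So g = [1, 3]. Forward-check [5, 5, 4] * [1, 3]: h[0] = 5×1 = 5; h[1] = 5×3 + 5×1 = 20; h[2] = 5×3 + 4×1 = 19; h[3] = 4×3 = 12 → [5, 20, 19, 12] ✓

[1, 3]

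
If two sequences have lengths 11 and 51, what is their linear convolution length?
Linear/full convolution length: m + n - 1 = 11 + 51 - 1 = 61

61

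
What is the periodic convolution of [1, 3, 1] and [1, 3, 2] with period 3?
Use y[k] = Σ_j x[j]·h[(k-j) mod 3]. y[0] = 1×1 + 3×2 + 1×3 = 10; y[1] = 1×3 + 3×1 + 1×2 = 8; y[2] = 1×2 + 3×3 + 1×1 = 12. Result: [10, 8, 12]

[10, 8, 12]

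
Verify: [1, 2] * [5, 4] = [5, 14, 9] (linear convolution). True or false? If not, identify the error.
Recompute linear convolution of [1, 2] and [5, 4]: y[0] = 1×5 = 5; y[1] = 1×4 + 2×5 = 14; y[2] = 2×4 = 8 → [5, 14, 8]. Compare to given [5, 14, 9]: they differ at index 2: given 9, correct 8, so answer: No

No. Error at index 2: given 9, correct 8.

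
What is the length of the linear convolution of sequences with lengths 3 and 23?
Linear/full convolution length: m + n - 1 = 3 + 23 - 1 = 25

25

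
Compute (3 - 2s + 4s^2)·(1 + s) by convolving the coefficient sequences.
Ascending coefficients: a = [3, -2, 4], b = [1, 1]. c[0] = 3×1 = 3; c[1] = 3×1 + -2×1 = 1; c[2] = -2×1 + 4×1 = 2; c[3] = 4×1 = 4. Result coefficients: [3, 1, 2, 4] → 3 + s + 2s^2 + 4s^3

3 + s + 2s^2 + 4s^3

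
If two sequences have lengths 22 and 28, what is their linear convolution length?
Linear/full convolution length: m + n - 1 = 22 + 28 - 1 = 49

49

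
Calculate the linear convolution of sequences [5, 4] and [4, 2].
y[0] = 5×4 = 20; y[1] = 5×2 + 4×4 = 26; y[2] = 4×2 = 8

[20, 26, 8]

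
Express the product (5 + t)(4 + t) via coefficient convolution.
Ascending coefficients: a = [5, 1], b = [4, 1]. c[0] = 5×4 = 20; c[1] = 5×1 + 1×4 = 9; c[2] = 1×1 = 1. Result coefficients: [20, 9, 1] → 20 + 9t + t^2

20 + 9t + t^2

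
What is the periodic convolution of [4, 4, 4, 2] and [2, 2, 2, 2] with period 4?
Use y[k] = Σ_j x[j]·h[(k-j) mod 4]. y[0] = 4×2 + 4×2 + 4×2 + 2×2 = 28; y[1] = 4×2 + 4×2 + 4×2 + 2×2 = 28; y[2] = 4×2 + 4×2 + 4×2 + 2×2 = 28; y[3] = 4×2 + 4×2 + 4×2 + 2×2 = 28. Result: [28, 28, 28, 28]

[28, 28, 28, 28]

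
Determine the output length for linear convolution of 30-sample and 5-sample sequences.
Linear/full convolution length: m + n - 1 = 30 + 5 - 1 = 34

34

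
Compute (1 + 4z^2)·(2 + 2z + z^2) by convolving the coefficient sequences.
Ascending coefficients: a = [1, 0, 4], b = [2, 2, 1]. c[0] = 1×2 = 2; c[1] = 1×2 + 0×2 = 2; c[2] = 1×1 + 0×2 + 4×2 = 9; c[3] = 0×1 + 4×2 = 8; c[4] = 4×1 = 4. Result coefficients: [2, 2, 9, 8, 4] → 2 + 2z + 9z^2 + 8z^3 + 4z^4

2 + 2z + 9z^2 + 8z^3 + 4z^4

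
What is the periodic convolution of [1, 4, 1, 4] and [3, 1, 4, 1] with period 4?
Use y[k] = Σ_j u[j]·v[(k-j) mod 4]. y[0] = 1×3 + 4×1 + 1×4 + 4×1 = 15; y[1] = 1×1 + 4×3 + 1×1 + 4×4 = 30; y[2] = 1×4 + 4×1 + 1×3 + 4×1 = 15; y[3] = 1×1 + 4×4 + 1×1 + 4×3 = 30. Result: [15, 30, 15, 30]

[15, 30, 15, 30]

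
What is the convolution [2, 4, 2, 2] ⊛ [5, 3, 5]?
y[0] = 2×5 = 10; y[1] = 2×3 + 4×5 = 26; y[2] = 2×5 + 4×3 + 2×5 = 32; y[3] = 4×5 + 2×3 + 2×5 = 36; y[4] = 2×5 + 2×3 = 16; y[5] = 2×5 = 10

[10, 26, 32, 36, 16, 10]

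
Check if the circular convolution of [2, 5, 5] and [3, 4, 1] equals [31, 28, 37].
Recompute circular convolution of [2, 5, 5] and [3, 4, 1]: y[0] = 2×3 + 5×1 + 5×4 = 31; y[1] = 2×4 + 5×3 + 5×1 = 28; y[2] = 2×1 + 5×4 + 5×3 = 37 → [31, 28, 37]. Given [31, 28, 37] matches, so answer: Yes

Yes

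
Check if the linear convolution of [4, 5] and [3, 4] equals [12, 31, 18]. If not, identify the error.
Recompute linear convolution of [4, 5] and [3, 4]: y[0] = 4×3 = 12; y[1] = 4×4 + 5×3 = 31; y[2] = 5×4 = 20 → [12, 31, 20]. Compare to given [12, 31, 18]: they differ at index 2: given 18, correct 20, so answer: No

No. Error at index 2: given 18, correct 20.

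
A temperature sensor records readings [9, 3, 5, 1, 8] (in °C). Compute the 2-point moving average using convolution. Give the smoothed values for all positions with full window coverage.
2-point moving average kernel = [1, 1]. Apply in 'valid' mode (full window coverage): avg[0] = (9 + 3) / 2 = 6.0; avg[1] = (3 + 5) / 2 = 4.0; avg[2] = (5 + 1) / 2 = 3.0; avg[3] = (1 + 8) / 2 = 4.5. Smoothed values: [6.0, 4.0, 3.0, 4.5]

[6.0, 4.0, 3.0, 4.5]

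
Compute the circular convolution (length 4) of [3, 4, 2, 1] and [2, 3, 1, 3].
Use y[k] = Σ_j u[j]·v[(k-j) mod 4]. y[0] = 3×2 + 4×3 + 2×1 + 1×3 = 23; y[1] = 3×3 + 4×2 + 2×3 + 1×1 = 24; y[2] = 3×1 + 4×3 + 2×2 + 1×3 = 22; y[3] = 3×3 + 4×1 + 2×3 + 1×2 = 21. Result: [23, 24, 22, 21]

[23, 24, 22, 21]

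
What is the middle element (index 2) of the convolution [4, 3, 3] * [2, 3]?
Use y[k] = Σ_i a[i]·b[k-i] at k=2. y[2] = 3×3 + 3×2 = 15

15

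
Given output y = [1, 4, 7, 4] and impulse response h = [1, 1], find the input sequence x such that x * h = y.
Deconvolve y=[1, 4, 7, 4] by h=[1, 1]. Since h[0]=1, solve forward: x[0] = y[0] / 1 = 1; x[1] = (y[1] - 1×1) / 1 = 3; x[2] = (y[2] - 3×1) / 1 = 4. So x = [1, 3, 4]. Check by forward convolution: y[0] = 1×1 = 1; y[1] = 1×1 + 3×1 = 4; y[2] = 3×1 + 4×1 = 7; y[3] = 4×1 = 4

[1, 3, 4]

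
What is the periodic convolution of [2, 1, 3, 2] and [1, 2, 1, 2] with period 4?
Use y[k] = Σ_j x[j]·h[(k-j) mod 4]. y[0] = 2×1 + 1×2 + 3×1 + 2×2 = 11; y[1] = 2×2 + 1×1 + 3×2 + 2×1 = 13; y[2] = 2×1 + 1×2 + 3×1 + 2×2 = 11; y[3] = 2×2 + 1×1 + 3×2 + 2×1 = 13. Result: [11, 13, 11, 13]

[11, 13, 11, 13]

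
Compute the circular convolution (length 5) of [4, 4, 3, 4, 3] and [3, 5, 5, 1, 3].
Use y[k] = Σ_j s[j]·t[(k-j) mod 5]. y[0] = 4×3 + 4×3 + 3×1 + 4×5 + 3×5 = 62; y[1] = 4×5 + 4×3 + 3×3 + 4×1 + 3×5 = 60; y[2] = 4×5 + 4×5 + 3×3 + 4×3 + 3×1 = 64; y[3] = 4×1 + 4×5 + 3×5 + 4×3 + 3×3 = 60; y[4] = 4×3 + 4×1 + 3×5 + 4×5 + 3×3 = 60. Result: [62, 60, 64, 60, 60]

[62, 60, 64, 60, 60]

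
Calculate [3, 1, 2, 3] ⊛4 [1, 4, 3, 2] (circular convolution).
Use y[k] = Σ_j u[j]·v[(k-j) mod 4]. y[0] = 3×1 + 1×2 + 2×3 + 3×4 = 23; y[1] = 3×4 + 1×1 + 2×2 + 3×3 = 26; y[2] = 3×3 + 1×4 + 2×1 + 3×2 = 21; y[3] = 3×2 + 1×3 + 2×4 + 3×1 = 20. Result: [23, 26, 21, 20]

[23, 26, 21, 20]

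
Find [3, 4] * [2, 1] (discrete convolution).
y[0] = 3×2 = 6; y[1] = 3×1 + 4×2 = 11; y[2] = 4×1 = 4

[6, 11, 4]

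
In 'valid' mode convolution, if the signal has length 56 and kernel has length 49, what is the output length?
'Valid' mode counts only positions where the kernel fully overlaps the signal: m - n + 1 = 56 - 49 + 1 = 8

8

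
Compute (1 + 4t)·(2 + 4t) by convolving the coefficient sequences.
Ascending coefficients: a = [1, 4], b = [2, 4]. c[0] = 1×2 = 2; c[1] = 1×4 + 4×2 = 12; c[2] = 4×4 = 16. Result coefficients: [2, 12, 16] → 2 + 12t + 16t^2

2 + 12t + 16t^2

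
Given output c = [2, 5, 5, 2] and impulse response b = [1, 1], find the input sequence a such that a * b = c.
Deconvolve c=[2, 5, 5, 2] by b=[1, 1]. Since b[0]=1, solve forward: a[0] = c[0] / 1 = 2; a[1] = (c[1] - 2×1) / 1 = 3; a[2] = (c[2] - 3×1) / 1 = 2. So a = [2, 3, 2]. Check by forward convolution: c[0] = 2×1 = 2; c[1] = 2×1 + 3×1 = 5; c[2] = 3×1 + 2×1 = 5; c[3] = 2×1 = 2

[2, 3, 2]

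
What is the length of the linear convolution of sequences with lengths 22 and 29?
Linear/full convolution length: m + n - 1 = 22 + 29 - 1 = 50

50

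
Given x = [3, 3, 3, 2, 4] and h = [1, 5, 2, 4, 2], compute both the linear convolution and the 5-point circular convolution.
Linear: y_lin[0] = 3×1 = 3; y_lin[1] = 3×5 + 3×1 = 18; y_lin[2] = 3×2 + 3×5 + 3×1 = 24; y_lin[3] = 3×4 + 3×2 + 3×5 + 2×1 = 35; y_lin[4] = 3×2 + 3×4 + 3×2 + 2×5 + 4×1 = 38; y_lin[5] = 3×2 + 3×4 + 2×2 + 4×5 = 42; y_lin[6] = 3×2 + 2×4 + 4×2 = 22; y_lin[7] = 2×2 + 4×4 = 20; y_lin[8] = 4×2 = 8 → [3, 18, 24, 35, 38, 42, 22, 20, 8]. Circular (length 5): y[0] = 3×1 + 3×2 + 3×4 + 2×2 + 4×5 = 45; y[1] = 3×5 + 3×1 + 3×2 + 2×4 + 4×2 = 40; y[2] = 3×2 + 3×5 + 3×1 + 2×2 + 4×4 = 44; y[3] = 3×4 + 3×2 + 3×5 + 2×1 + 4×2 = 43; y[4] = 3×2 + 3×4 + 3×2 + 2×5 + 4×1 = 38 → [45, 40, 44, 43, 38]

Linear: [3, 18, 24, 35, 38, 42, 22, 20, 8], Circular: [45, 40, 44, 43, 38]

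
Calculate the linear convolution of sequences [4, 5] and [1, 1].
y[0] = 4×1 = 4; y[1] = 4×1 + 5×1 = 9; y[2] = 5×1 = 5

[4, 9, 5]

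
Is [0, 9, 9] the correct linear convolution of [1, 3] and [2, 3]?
Recompute linear convolution of [1, 3] and [2, 3]: y[0] = 1×2 = 2; y[1] = 1×3 + 3×2 = 9; y[2] = 3×3 = 9 → [2, 9, 9]. Compare to given [0, 9, 9]: they differ at index 0: given 0, correct 2, so answer: No

No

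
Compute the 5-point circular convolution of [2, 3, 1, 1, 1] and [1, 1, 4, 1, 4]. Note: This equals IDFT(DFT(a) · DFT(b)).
Either evaluate y[k] = Σ_j a[j]·b[(k-j) mod 5] directly, or use IDFT(DFT(a) · DFT(b)). y[0] = 2×1 + 3×4 + 1×1 + 1×4 + 1×1 = 20; y[1] = 2×1 + 3×1 + 1×4 + 1×1 + 1×4 = 14; y[2] = 2×4 + 3×1 + 1×1 + 1×4 + 1×1 = 17; y[3] = 2×1 + 3×4 + 1×1 + 1×1 + 1×4 = 20; y[4] = 2×4 + 3×1 + 1×4 + 1×1 + 1×1 = 17. Result: [20, 14, 17, 20, 17]

[20, 14, 17, 20, 17]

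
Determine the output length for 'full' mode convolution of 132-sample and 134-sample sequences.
Linear/full convolution length: m + n - 1 = 132 + 134 - 1 = 265

265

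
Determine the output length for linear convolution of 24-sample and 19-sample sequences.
Linear/full convolution length: m + n - 1 = 24 + 19 - 1 = 42

42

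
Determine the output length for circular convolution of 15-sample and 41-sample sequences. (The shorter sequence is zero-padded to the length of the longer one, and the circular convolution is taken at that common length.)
Circular convolution (zero-padding the shorter input) has length max(m, n) = max(15, 41) = 41

41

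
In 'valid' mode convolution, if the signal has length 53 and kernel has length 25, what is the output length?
'Valid' mode counts only positions where the kernel fully overlaps the signal: m - n + 1 = 53 - 25 + 1 = 29

29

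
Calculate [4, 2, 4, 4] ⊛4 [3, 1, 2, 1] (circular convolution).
Use y[k] = Σ_j u[j]·v[(k-j) mod 4]. y[0] = 4×3 + 2×1 + 4×2 + 4×1 = 26; y[1] = 4×1 + 2×3 + 4×1 + 4×2 = 22; y[2] = 4×2 + 2×1 + 4×3 + 4×1 = 26; y[3] = 4×1 + 2×2 + 4×1 + 4×3 = 24. Result: [26, 22, 26, 24]

[26, 22, 26, 24]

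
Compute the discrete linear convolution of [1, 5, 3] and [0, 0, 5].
y[0] = 1×0 = 0; y[1] = 1×0 + 5×0 = 0; y[2] = 1×5 + 5×0 + 3×0 = 5; y[3] = 5×5 + 3×0 = 25; y[4] = 3×5 = 15

[0, 0, 5, 25, 15]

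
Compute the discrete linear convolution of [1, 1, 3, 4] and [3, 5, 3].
y[0] = 1×3 = 3; y[1] = 1×5 + 1×3 = 8; y[2] = 1×3 + 1×5 + 3×3 = 17; y[3] = 1×3 + 3×5 + 4×3 = 30; y[4] = 3×3 + 4×5 = 29; y[5] = 4×3 = 12

[3, 8, 17, 30, 29, 12]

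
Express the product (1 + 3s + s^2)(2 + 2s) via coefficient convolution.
Ascending coefficients: a = [1, 3, 1], b = [2, 2]. c[0] = 1×2 = 2; c[1] = 1×2 + 3×2 = 8; c[2] = 3×2 + 1×2 = 8; c[3] = 1×2 = 2. Result coefficients: [2, 8, 8, 2] → 2 + 8s + 8s^2 + 2s^3

2 + 8s + 8s^2 + 2s^3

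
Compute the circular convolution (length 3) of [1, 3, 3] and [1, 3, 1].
Use y[k] = Σ_j u[j]·v[(k-j) mod 3]. y[0] = 1×1 + 3×1 + 3×3 = 13; y[1] = 1×3 + 3×1 + 3×1 = 9; y[2] = 1×1 + 3×3 + 3×1 = 13. Result: [13, 9, 13]

[13, 9, 13]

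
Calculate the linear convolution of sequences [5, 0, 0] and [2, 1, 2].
y[0] = 5×2 = 10; y[1] = 5×1 + 0×2 = 5; y[2] = 5×2 + 0×1 + 0×2 = 10; y[3] = 0×2 + 0×1 = 0; y[4] = 0×2 = 0

[10, 5, 10, 0, 0]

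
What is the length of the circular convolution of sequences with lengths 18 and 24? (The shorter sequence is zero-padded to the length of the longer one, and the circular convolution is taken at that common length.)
Circular convolution (zero-padding the shorter input) has length max(m, n) = max(18, 24) = 24

24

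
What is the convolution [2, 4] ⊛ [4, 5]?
y[0] = 2×4 = 8; y[1] = 2×5 + 4×4 = 26; y[2] = 4×5 = 20

[8, 26, 20]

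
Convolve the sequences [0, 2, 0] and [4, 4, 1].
y[0] = 0×4 = 0; y[1] = 0×4 + 2×4 = 8; y[2] = 0×1 + 2×4 + 0×4 = 8; y[3] = 2×1 + 0×4 = 2; y[4] = 0×1 = 0

[0, 8, 8, 2, 0]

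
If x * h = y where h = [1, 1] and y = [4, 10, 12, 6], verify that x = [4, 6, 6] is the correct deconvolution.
Forward-compute [4, 6, 6] * [1, 1]: y[0] = 4×1 = 4; y[1] = 4×1 + 6×1 = 10; y[2] = 6×1 + 6×1 = 12; y[3] = 6×1 = 6 → [4, 10, 12, 6]. Matches given y = [4, 10, 12, 6], so verified.

Verified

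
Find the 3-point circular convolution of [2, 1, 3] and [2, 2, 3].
Use y[k] = Σ_j s[j]·t[(k-j) mod 3]. y[0] = 2×2 + 1×3 + 3×2 = 13; y[1] = 2×2 + 1×2 + 3×3 = 15; y[2] = 2×3 + 1×2 + 3×2 = 14. Result: [13, 15, 14]

[13, 15, 14]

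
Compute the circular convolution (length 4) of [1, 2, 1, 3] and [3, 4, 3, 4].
Use y[k] = Σ_j s[j]·t[(k-j) mod 4]. y[0] = 1×3 + 2×4 + 1×3 + 3×4 = 26; y[1] = 1×4 + 2×3 + 1×4 + 3×3 = 23; y[2] = 1×3 + 2×4 + 1×3 + 3×4 = 26; y[3] = 1×4 + 2×3 + 1×4 + 3×3 = 23. Result: [26, 23, 26, 23]

[26, 23, 26, 23]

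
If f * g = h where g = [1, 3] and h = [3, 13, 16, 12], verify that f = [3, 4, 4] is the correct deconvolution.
Forward-compute [3, 4, 4] * [1, 3]: h[0] = 3×1 = 3; h[1] = 3×3 + 4×1 = 13; h[2] = 4×3 + 4×1 = 16; h[3] = 4×3 = 12 → [3, 13, 16, 12]. Matches given h = [3, 13, 16, 12], so verified.

Verified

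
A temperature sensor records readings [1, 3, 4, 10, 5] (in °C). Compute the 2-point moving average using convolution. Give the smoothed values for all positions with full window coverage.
2-point moving average kernel = [1, 1]. Apply in 'valid' mode (full window coverage): avg[0] = (1 + 3) / 2 = 2.0; avg[1] = (3 + 4) / 2 = 3.5; avg[2] = (4 + 10) / 2 = 7.0; avg[3] = (10 + 5) / 2 = 7.5. Smoothed values: [2.0, 3.5, 7.0, 7.5]

[2.0, 3.5, 7.0, 7.5]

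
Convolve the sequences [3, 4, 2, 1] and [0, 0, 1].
y[0] = 3×0 = 0; y[1] = 3×0 + 4×0 = 0; y[2] = 3×1 + 4×0 + 2×0 = 3; y[3] = 4×1 + 2×0 + 1×0 = 4; y[4] = 2×1 + 1×0 = 2; y[5] = 1×1 = 1

[0, 0, 3, 4, 2, 1]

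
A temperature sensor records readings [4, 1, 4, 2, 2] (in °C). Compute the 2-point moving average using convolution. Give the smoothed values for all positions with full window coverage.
2-point moving average kernel = [1, 1]. Apply in 'valid' mode (full window coverage): avg[0] = (4 + 1) / 2 = 2.5; avg[1] = (1 + 4) / 2 = 2.5; avg[2] = (4 + 2) / 2 = 3.0; avg[3] = (2 + 2) / 2 = 2.0. Smoothed values: [2.5, 2.5, 3.0, 2.0]

[2.5, 2.5, 3.0, 2.0]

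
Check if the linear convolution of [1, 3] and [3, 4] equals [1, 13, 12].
Recompute linear convolution of [1, 3] and [3, 4]: y[0] = 1×3 = 3; y[1] = 1×4 + 3×3 = 13; y[2] = 3×4 = 12 → [3, 13, 12]. Compare to given [1, 13, 12]: they differ at index 0: given 1, correct 3, so answer: No

No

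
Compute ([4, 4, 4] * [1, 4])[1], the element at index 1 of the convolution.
Use y[k] = Σ_i a[i]·b[k-i] at k=1. y[1] = 4×4 + 4×1 = 20

20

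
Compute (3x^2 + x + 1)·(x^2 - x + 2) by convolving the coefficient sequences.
Ascending coefficients: a = [1, 1, 3], b = [2, -1, 1]. c[0] = 1×2 = 2; c[1] = 1×-1 + 1×2 = 1; c[2] = 1×1 + 1×-1 + 3×2 = 6; c[3] = 1×1 + 3×-1 = -2; c[4] = 3×1 = 3. Result coefficients: [2, 1, 6, -2, 3] → 3x^4 - 2x^3 + 6x^2 + x + 2

3x^4 - 2x^3 + 6x^2 + x + 2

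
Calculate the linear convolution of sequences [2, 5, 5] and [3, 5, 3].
y[0] = 2×3 = 6; y[1] = 2×5 + 5×3 = 25; y[2] = 2×3 + 5×5 + 5×3 = 46; y[3] = 5×3 + 5×5 = 40; y[4] = 5×3 = 15

[6, 25, 46, 40, 15]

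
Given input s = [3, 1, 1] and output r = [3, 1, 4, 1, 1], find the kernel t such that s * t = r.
Output length 5 = len(s) + len(t) - 1 ⇒ len(t) = 3. Solve t forward using t[k] = (r[k] - Σ_{i≥1} s[i]·t[k-i]) / s[0]: t[0] = r[0] / s[0] = 3 / 3 = 1; t[1] = (r[1] - 1×1) / s[0] = (1 - 1×1) / 3 = 0; t[2] = (r[2] - 1×0 - 1×1) / s[0] = (4 - 1×0 - 1×1) / 3 = 1. So t = [1, 0, 1]. Forward-check [3, 1, 1] * [1, 0, 1]: r[0] = 3×1 = 3; r[1] = 3×0 + 1×1 = 1; r[2] = 3×1 + 1×0 + 1×1 = 4; r[3] = 1×1 + 1×0 = 1; r[4] = 1×1 = 1 → [3, 1, 4, 1, 1] ✓

[1, 0, 1]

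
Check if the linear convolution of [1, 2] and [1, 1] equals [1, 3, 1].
Recompute linear convolution of [1, 2] and [1, 1]: y[0] = 1×1 = 1; y[1] = 1×1 + 2×1 = 3; y[2] = 2×1 = 2 → [1, 3, 2]. Compare to given [1, 3, 1]: they differ at index 2: given 1, correct 2, so answer: No

No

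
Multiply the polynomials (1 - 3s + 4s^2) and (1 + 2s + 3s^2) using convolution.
Ascending coefficients: a = [1, -3, 4], b = [1, 2, 3]. c[0] = 1×1 = 1; c[1] = 1×2 + -3×1 = -1; c[2] = 1×3 + -3×2 + 4×1 = 1; c[3] = -3×3 + 4×2 = -1; c[4] = 4×3 = 12. Result coefficients: [1, -1, 1, -1, 12] → 1 - s + s^2 - s^3 + 12s^4

1 - s + s^2 - s^3 + 12s^4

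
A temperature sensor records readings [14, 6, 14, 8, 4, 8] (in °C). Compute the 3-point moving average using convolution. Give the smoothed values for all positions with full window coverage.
3-point moving average kernel = [1, 1, 1]. Apply in 'valid' mode (full window coverage): avg[0] = (14 + 6 + 14) / 3 = 11.33; avg[1] = (6 + 14 + 8) / 3 = 9.33; avg[2] = (14 + 8 + 4) / 3 = 8.67; avg[3] = (8 + 4 + 8) / 3 = 6.67. Smoothed values: [11.33, 9.33, 8.67, 6.67]

[11.33, 9.33, 8.67, 6.67]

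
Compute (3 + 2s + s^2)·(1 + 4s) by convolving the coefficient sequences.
Ascending coefficients: a = [3, 2, 1], b = [1, 4]. c[0] = 3×1 = 3; c[1] = 3×4 + 2×1 = 14; c[2] = 2×4 + 1×1 = 9; c[3] = 1×4 = 4. Result coefficients: [3, 14, 9, 4] → 3 + 14s + 9s^2 + 4s^3

3 + 14s + 9s^2 + 4s^3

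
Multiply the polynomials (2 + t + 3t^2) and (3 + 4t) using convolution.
Ascending coefficients: a = [2, 1, 3], b = [3, 4]. c[0] = 2×3 = 6; c[1] = 2×4 + 1×3 = 11; c[2] = 1×4 + 3×3 = 13; c[3] = 3×4 = 12. Result coefficients: [6, 11, 13, 12] → 6 + 11t + 13t^2 + 12t^3

6 + 11t + 13t^2 + 12t^3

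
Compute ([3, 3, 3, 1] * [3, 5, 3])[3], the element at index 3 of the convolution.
Use y[k] = Σ_i a[i]·b[k-i] at k=3. y[3] = 3×3 + 3×5 + 1×3 = 27

27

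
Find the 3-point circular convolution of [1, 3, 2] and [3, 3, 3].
Use y[k] = Σ_j u[j]·v[(k-j) mod 3]. y[0] = 1×3 + 3×3 + 2×3 = 18; y[1] = 1×3 + 3×3 + 2×3 = 18; y[2] = 1×3 + 3×3 + 2×3 = 18. Result: [18, 18, 18]

[18, 18, 18]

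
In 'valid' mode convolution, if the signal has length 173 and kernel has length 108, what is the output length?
'Valid' mode counts only positions where the kernel fully overlaps the signal: m - n + 1 = 173 - 108 + 1 = 66

66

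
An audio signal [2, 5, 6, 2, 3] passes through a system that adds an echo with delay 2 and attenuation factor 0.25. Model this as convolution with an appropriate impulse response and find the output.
Direct-path + delayed-attenuated-path model → impulse response h = [1, 0, 0.25] (1 at lag 0, 0.25 at lag 2). Output y[n] = x[n] + 0.25·x[n - 2] (with x[n] = 0 outside 0..4): y[0] = 2 + 0.25×0 = 2; y[1] = 5 + 0.25×0 = 5; y[2] = 6 + 0.25×2 = 6.5; y[3] = 2 + 0.25×5 = 3.25; y[4] = 3 + 0.25×6 = 4.5; y[5] = 0 + 0.25×2 = 0.5; y[6] = 0 + 0.25×3 = 0.75. So y = [2, 5, 6.5, 3.25, 4.5, 0.5, 0.75]

[2, 5, 6.5, 3.25, 4.5, 0.5, 0.75]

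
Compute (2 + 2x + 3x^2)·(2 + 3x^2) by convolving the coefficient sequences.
Ascending coefficients: a = [2, 2, 3], b = [2, 0, 3]. c[0] = 2×2 = 4; c[1] = 2×0 + 2×2 = 4; c[2] = 2×3 + 2×0 + 3×2 = 12; c[3] = 2×3 + 3×0 = 6; c[4] = 3×3 = 9. Result coefficients: [4, 4, 12, 6, 9] → 4 + 4x + 12x^2 + 6x^3 + 9x^4

4 + 4x + 12x^2 + 6x^3 + 9x^4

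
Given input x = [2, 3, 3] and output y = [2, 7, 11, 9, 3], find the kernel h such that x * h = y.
Output length 5 = len(x) + len(h) - 1 ⇒ len(h) = 3. Solve h forward using h[k] = (y[k] - Σ_{i≥1} x[i]·h[k-i]) / x[0]: h[0] = y[0] / x[0] = 2 / 2 = 1; h[1] = (y[1] - 3×1) / x[0] = (7 - 3×1) / 2 = 2; h[2] = (y[2] - 3×2 - 3×1) / x[0] = (11 - 3×2 - 3×1) / 2 = 1. So h = [1, 2, 1]. Forward-check [2, 3, 3] * [1, 2, 1]: y[0] = 2×1 = 2; y[1] = 2×2 + 3×1 = 7; y[2] = 2×1 + 3×2 + 3×1 = 11; y[3] = 3×1 + 3×2 = 9; y[4] = 3×1 = 3 → [2, 7, 11, 9, 3] ✓

[1, 2, 1]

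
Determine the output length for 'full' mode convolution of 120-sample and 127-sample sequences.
Linear/full convolution length: m + n - 1 = 120 + 127 - 1 = 246

246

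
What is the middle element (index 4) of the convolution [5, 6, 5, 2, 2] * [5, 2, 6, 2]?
Use y[k] = Σ_i a[i]·b[k-i] at k=4. y[4] = 6×2 + 5×6 + 2×2 + 2×5 = 56

56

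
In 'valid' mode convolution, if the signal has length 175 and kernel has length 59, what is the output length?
'Valid' mode counts only positions where the kernel fully overlaps the signal: m - n + 1 = 175 - 59 + 1 = 117

117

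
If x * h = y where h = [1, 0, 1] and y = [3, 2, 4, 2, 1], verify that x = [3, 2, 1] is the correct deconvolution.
Forward-compute [3, 2, 1] * [1, 0, 1]: y[0] = 3×1 = 3; y[1] = 3×0 + 2×1 = 2; y[2] = 3×1 + 2×0 + 1×1 = 4; y[3] = 2×1 + 1×0 = 2; y[4] = 1×1 = 1 → [3, 2, 4, 2, 1]. Matches given y = [3, 2, 4, 2, 1], so verified.

Verified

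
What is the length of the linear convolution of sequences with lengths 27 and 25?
Linear/full convolution length: m + n - 1 = 27 + 25 - 1 = 51

51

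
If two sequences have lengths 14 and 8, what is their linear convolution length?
Linear/full convolution length: m + n - 1 = 14 + 8 - 1 = 21

21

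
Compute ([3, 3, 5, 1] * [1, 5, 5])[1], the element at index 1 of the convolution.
Use y[k] = Σ_i a[i]·b[k-i] at k=1. y[1] = 3×5 + 3×1 = 18

18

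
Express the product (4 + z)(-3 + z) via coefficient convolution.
Ascending coefficients: a = [4, 1], b = [-3, 1]. c[0] = 4×-3 = -12; c[1] = 4×1 + 1×-3 = 1; c[2] = 1×1 = 1. Result coefficients: [-12, 1, 1] → -12 + z + z^2

-12 + z + z^2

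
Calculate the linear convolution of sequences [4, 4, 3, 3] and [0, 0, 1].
y[0] = 4×0 = 0; y[1] = 4×0 + 4×0 = 0; y[2] = 4×1 + 4×0 + 3×0 = 4; y[3] = 4×1 + 3×0 + 3×0 = 4; y[4] = 3×1 + 3×0 = 3; y[5] = 3×1 = 3

[0, 0, 4, 4, 3, 3]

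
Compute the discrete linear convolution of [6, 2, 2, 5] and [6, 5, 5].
y[0] = 6×6 = 36; y[1] = 6×5 + 2×6 = 42; y[2] = 6×5 + 2×5 + 2×6 = 52; y[3] = 2×5 + 2×5 + 5×6 = 50; y[4] = 2×5 + 5×5 = 35; y[5] = 5×5 = 25

[36, 42, 52, 50, 35, 25]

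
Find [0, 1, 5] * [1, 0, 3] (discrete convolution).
y[0] = 0×1 = 0; y[1] = 0×0 + 1×1 = 1; y[2] = 0×3 + 1×0 + 5×1 = 5; y[3] = 1×3 + 5×0 = 3; y[4] = 5×3 = 15

[0, 1, 5, 3, 15]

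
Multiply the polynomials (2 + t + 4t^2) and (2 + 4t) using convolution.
Ascending coefficients: a = [2, 1, 4], b = [2, 4]. c[0] = 2×2 = 4; c[1] = 2×4 + 1×2 = 10; c[2] = 1×4 + 4×2 = 12; c[3] = 4×4 = 16. Result coefficients: [4, 10, 12, 16] → 4 + 10t + 12t^2 + 16t^3

4 + 10t + 12t^2 + 16t^3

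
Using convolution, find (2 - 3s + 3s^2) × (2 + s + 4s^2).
Ascending coefficients: a = [2, -3, 3], b = [2, 1, 4]. c[0] = 2×2 = 4; c[1] = 2×1 + -3×2 = -4; c[2] = 2×4 + -3×1 + 3×2 = 11; c[3] = -3×4 + 3×1 = -9; c[4] = 3×4 = 12. Result coefficients: [4, -4, 11, -9, 12] → 4 - 4s + 11s^2 - 9s^3 + 12s^4

4 - 4s + 11s^2 - 9s^3 + 12s^4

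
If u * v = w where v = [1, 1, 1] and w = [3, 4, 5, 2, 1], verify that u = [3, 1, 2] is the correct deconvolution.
Forward-compute [3, 1, 2] * [1, 1, 1]: w[0] = 3×1 = 3; w[1] = 3×1 + 1×1 = 4; w[2] = 3×1 + 1×1 + 2×1 = 6; w[3] = 1×1 + 2×1 = 3; w[4] = 2×1 = 2 → [3, 4, 6, 3, 2]. Does not match given w = [3, 4, 5, 2, 1].

Not verified. [3, 1, 2] * [1, 1, 1] = [3, 4, 6, 3, 2], which differs from [3, 4, 5, 2, 1] at index 2.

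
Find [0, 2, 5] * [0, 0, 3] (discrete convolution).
y[0] = 0×0 = 0; y[1] = 0×0 + 2×0 = 0; y[2] = 0×3 + 2×0 + 5×0 = 0; y[3] = 2×3 + 5×0 = 6; y[4] = 5×3 = 15

[0, 0, 0, 6, 15]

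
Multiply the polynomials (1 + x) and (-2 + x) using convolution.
Ascending coefficients: a = [1, 1], b = [-2, 1]. c[0] = 1×-2 = -2; c[1] = 1×1 + 1×-2 = -1; c[2] = 1×1 = 1. Result coefficients: [-2, -1, 1] → -2 - x + x^2

-2 - x + x^2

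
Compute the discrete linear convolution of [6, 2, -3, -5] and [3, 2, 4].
y[0] = 6×3 = 18; y[1] = 6×2 + 2×3 = 18; y[2] = 6×4 + 2×2 + -3×3 = 19; y[3] = 2×4 + -3×2 + -5×3 = -13; y[4] = -3×4 + -5×2 = -22; y[5] = -5×4 = -20

[18, 18, 19, -13, -22, -20]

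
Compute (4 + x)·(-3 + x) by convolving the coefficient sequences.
Ascending coefficients: a = [4, 1], b = [-3, 1]. c[0] = 4×-3 = -12; c[1] = 4×1 + 1×-3 = 1; c[2] = 1×1 = 1. Result coefficients: [-12, 1, 1] → -12 + x + x^2

-12 + x + x^2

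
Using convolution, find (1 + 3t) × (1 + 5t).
Ascending coefficients: a = [1, 3], b = [1, 5]. c[0] = 1×1 = 1; c[1] = 1×5 + 3×1 = 8; c[2] = 3×5 = 15. Result coefficients: [1, 8, 15] → 1 + 8t + 15t^2

1 + 8t + 15t^2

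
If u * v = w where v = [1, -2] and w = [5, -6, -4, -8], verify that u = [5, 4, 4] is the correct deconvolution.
Forward-compute [5, 4, 4] * [1, -2]: w[0] = 5×1 = 5; w[1] = 5×-2 + 4×1 = -6; w[2] = 4×-2 + 4×1 = -4; w[3] = 4×-2 = -8 → [5, -6, -4, -8]. Matches given w = [5, -6, -4, -8], so verified.

Verified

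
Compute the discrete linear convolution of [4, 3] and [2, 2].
y[0] = 4×2 = 8; y[1] = 4×2 + 3×2 = 14; y[2] = 3×2 = 6

[8, 14, 6]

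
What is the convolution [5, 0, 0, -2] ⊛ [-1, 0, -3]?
y[0] = 5×-1 = -5; y[1] = 5×0 + 0×-1 = 0; y[2] = 5×-3 + 0×0 + 0×-1 = -15; y[3] = 0×-3 + 0×0 + -2×-1 = 2; y[4] = 0×-3 + -2×0 = 0; y[5] = -2×-3 = 6

[-5, 0, -15, 2, 0, 6]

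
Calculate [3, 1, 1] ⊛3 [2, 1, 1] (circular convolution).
Use y[k] = Σ_j f[j]·g[(k-j) mod 3]. y[0] = 3×2 + 1×1 + 1×1 = 8; y[1] = 3×1 + 1×2 + 1×1 = 6; y[2] = 3×1 + 1×1 + 1×2 = 6. Result: [8, 6, 6]

[8, 6, 6]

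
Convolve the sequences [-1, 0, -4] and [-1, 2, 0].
y[0] = -1×-1 = 1; y[1] = -1×2 + 0×-1 = -2; y[2] = -1×0 + 0×2 + -4×-1 = 4; y[3] = 0×0 + -4×2 = -8; y[4] = -4×0 = 0

[1, -2, 4, -8, 0]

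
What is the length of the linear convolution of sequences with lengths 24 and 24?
Linear/full convolution length: m + n - 1 = 24 + 24 - 1 = 47

47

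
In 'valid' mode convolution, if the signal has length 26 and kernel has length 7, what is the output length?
'Valid' mode counts only positions where the kernel fully overlaps the signal: m - n + 1 = 26 - 7 + 1 = 20

20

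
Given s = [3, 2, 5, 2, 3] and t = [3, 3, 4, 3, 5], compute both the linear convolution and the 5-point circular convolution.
Linear: y_lin[0] = 3×3 = 9; y_lin[1] = 3×3 + 2×3 = 15; y_lin[2] = 3×4 + 2×3 + 5×3 = 33; y_lin[3] = 3×3 + 2×4 + 5×3 + 2×3 = 38; y_lin[4] = 3×5 + 2×3 + 5×4 + 2×3 + 3×3 = 56; y_lin[5] = 2×5 + 5×3 + 2×4 + 3×3 = 42; y_lin[6] = 5×5 + 2×3 + 3×4 = 43; y_lin[7] = 2×5 + 3×3 = 19; y_lin[8] = 3×5 = 15 → [9, 15, 33, 38, 56, 42, 43, 19, 15]. Circular (length 5): y[0] = 3×3 + 2×5 + 5×3 + 2×4 + 3×3 = 51; y[1] = 3×3 + 2×3 + 5×5 + 2×3 + 3×4 = 58; y[2] = 3×4 + 2×3 + 5×3 + 2×5 + 3×3 = 52; y[3] = 3×3 + 2×4 + 5×3 + 2×3 + 3×5 = 53; y[4] = 3×5 + 2×3 + 5×4 + 2×3 + 3×3 = 56 → [51, 58, 52, 53, 56]

Linear: [9, 15, 33, 38, 56, 42, 43, 19, 15], Circular: [51, 58, 52, 53, 56]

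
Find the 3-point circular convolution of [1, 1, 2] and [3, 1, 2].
Use y[k] = Σ_j u[j]·v[(k-j) mod 3]. y[0] = 1×3 + 1×2 + 2×1 = 7; y[1] = 1×1 + 1×3 + 2×2 = 8; y[2] = 1×2 + 1×1 + 2×3 = 9. Result: [7, 8, 9]

[7, 8, 9]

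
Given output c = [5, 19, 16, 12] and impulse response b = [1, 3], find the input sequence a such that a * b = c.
Deconvolve c=[5, 19, 16, 12] by b=[1, 3]. Since b[0]=1, solve forward: a[0] = c[0] / 1 = 5; a[1] = (c[1] - 5×3) / 1 = 4; a[2] = (c[2] - 4×3) / 1 = 4. So a = [5, 4, 4]. Check by forward convolution: c[0] = 5×1 = 5; c[1] = 5×3 + 4×1 = 19; c[2] = 4×3 + 4×1 = 16; c[3] = 4×3 = 12

[5, 4, 4]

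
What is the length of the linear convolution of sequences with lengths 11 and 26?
Linear/full convolution length: m + n - 1 = 11 + 26 - 1 = 36

36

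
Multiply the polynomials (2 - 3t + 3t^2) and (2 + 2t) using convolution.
Ascending coefficients: a = [2, -3, 3], b = [2, 2]. c[0] = 2×2 = 4; c[1] = 2×2 + -3×2 = -2; c[2] = -3×2 + 3×2 = 0; c[3] = 3×2 = 6. Result coefficients: [4, -2, 0, 6] → 4 - 2t + 6t^3

4 - 2t + 6t^3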